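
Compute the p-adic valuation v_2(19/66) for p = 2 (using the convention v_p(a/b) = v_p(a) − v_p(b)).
v_2(19/66) = -1

Factor powers of 2 from the numerator and denominator of the reduced fraction: 19 = 2^0 · 19 and 66 = 2^1 · 33. Apply v_p(a/b) = v_p(a) − v_p(b): v_2(19/66) = 0 − 1 = -1.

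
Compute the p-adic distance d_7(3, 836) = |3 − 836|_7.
d_7(3, 836) = 1/49

Step 1 — x − y = 3 − 836 = -833. Step 2 — v_7(-833) = 2 (factor: -833 = −(7^2 · 17); the sign does not affect v_p). Step 3 — |x − y|_7 = 7^{-2} = 1/49.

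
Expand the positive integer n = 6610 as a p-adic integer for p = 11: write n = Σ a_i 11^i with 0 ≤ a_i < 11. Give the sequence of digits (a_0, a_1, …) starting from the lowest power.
(a_0, a_1, …) = (10, 6, 10, 4)

Repeated division by 11 gives the digits low-to-high: 6610 = 10 + 6·11^1 + 10·11^2 + 4·11^3. Digit sequence: (10, 6, 10, 4).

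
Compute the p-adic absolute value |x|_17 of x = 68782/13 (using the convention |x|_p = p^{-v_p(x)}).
|68782/13|_17 = 1/4913

Step 1 — compute v_17(x) by factoring powers of 17 out of the numerator and denominator: v_17(68782/13) = 3. Step 2 — apply |x|_p = p^{-v_p(x)} = 17^{-3} = 1/4913.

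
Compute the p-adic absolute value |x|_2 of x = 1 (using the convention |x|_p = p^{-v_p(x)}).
|1|_2 = 1

Step 1 — compute v_2(x) by factoring powers of 2 out of the numerator and denominator: v_2(1) = 0. Step 2 — apply |x|_p = p^{-v_p(x)} = 2^{0} = 1.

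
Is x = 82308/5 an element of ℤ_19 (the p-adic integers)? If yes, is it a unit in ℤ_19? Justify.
x ∈ ℤ_19 but not a unit; v_19(x) = 3 > 0

ℤ_19 = {x ∈ ℚ_19 : v_19(x) ≥ 0} and ℤ_19^× = {x ∈ ℤ_19 : v_19(x) = 0}. Here v_19(82308/5) = v_19(num) − v_19(den) = 3; compare against these criteria.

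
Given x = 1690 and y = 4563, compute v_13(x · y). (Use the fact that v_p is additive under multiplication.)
v_13(7711470) = 4

v_p(x) = 2 (factor: 1690 = 13^2 · 10); v_p(y) = 2 (factor: 4563 = 13^2 · 27). Additivity: v_p(xy) = v_p(x) + v_p(y) = 2 + 2 = 4. (Direct check: xy = 7711470 = 13^4 · (270).)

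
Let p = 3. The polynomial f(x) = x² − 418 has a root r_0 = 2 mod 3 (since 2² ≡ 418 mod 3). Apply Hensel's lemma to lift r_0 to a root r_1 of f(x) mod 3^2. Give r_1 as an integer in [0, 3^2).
r_1 = 2 (mod 9)

Hensel's recurrence: r_{i+1} = r_i − f(r_i)·(f′(r_i))^{-1} mod 3^{i+2}, with f′(x) = 2x. Iterate:
  r_0 = 2 (mod 3)
  r_1 = 2 (mod 9)
Final: r_1 = 2, and one checks f(r_1) ≡ 0 mod 3^2.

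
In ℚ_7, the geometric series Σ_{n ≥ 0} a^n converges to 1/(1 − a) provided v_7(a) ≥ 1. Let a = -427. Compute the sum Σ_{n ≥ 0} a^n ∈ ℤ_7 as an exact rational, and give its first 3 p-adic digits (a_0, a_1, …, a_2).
Σ a^n = 1/(1 − a) = 1/428;  first 3 digits = (1, 2, 2)

v_7(a) = 1 ≥ 1, so the series converges in ℤ_7 to 1/(1 − a) = 1/(1 − (-427)) = 1/428. Expand this rational in ℤ_7: compute digits iteratively via d_i = x_i mod 7, x_{i+1} = (x_i − d_i)/7. The first 3 digits are (1, 2, 2).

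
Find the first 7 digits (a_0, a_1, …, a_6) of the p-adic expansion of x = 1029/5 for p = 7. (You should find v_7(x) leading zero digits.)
(a_0, …, a_6) = (0, 0, 0, 2, 4, 5, 2)

v_7(1029/5) = 3, so a_0 = ... = a_2 = 0. Factor out: x = 7^3 · u with u = 3/5 a unit in ℤ_7. Expand u iteratively via a_{v+i} = u_i mod 7, u_{i+1} = (u_i − a_{v+i})/7:
  u_0 = 3/5;  a_3 = 2;  u_1 = (u_0 − 2)/7 = -1/5
  u_1 = -1/5;  a_4 = 4;  u_2 = (u_1 − 4)/7 = -3/5
  u_2 = -3/5;  a_5 = 5;  u_3 = (u_2 − 5)/7 = -4/5
  u_3 = -4/5;  a_6 = 2;  u_4 = (u_3 − 2)/7 = -2/5
Digits: (0, 0, 0, 2, 4, 5, 2).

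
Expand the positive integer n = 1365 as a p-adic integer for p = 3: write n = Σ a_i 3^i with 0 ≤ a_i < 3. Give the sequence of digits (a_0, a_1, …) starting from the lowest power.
(a_0, a_1, …) = (0, 2, 1, 2, 1, 2, 1)

Repeated division by 3 gives the digits low-to-high: 1365 = 2·3^1 + 1·3^2 + 2·3^3 + 1·3^4 + 2·3^5 + 1·3^6. Digit sequence: (0, 2, 1, 2, 1, 2, 1).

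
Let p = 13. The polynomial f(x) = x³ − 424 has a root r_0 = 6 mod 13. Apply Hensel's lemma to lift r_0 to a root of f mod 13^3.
r_2 = 1917 (mod 2197)

Hensel: r_{i+1} = r_i − f(r_i)/f′(r_i) mod 13^{i+2}, where f′(x) = 3x². Iterate:
  r_0 = 6 (mod 13)
  r_1 = 58 (mod 169)
  r_2 = 1917 (mod 2197)
Final: r = 1917 with f(r) ≡ 0 mod 13^3.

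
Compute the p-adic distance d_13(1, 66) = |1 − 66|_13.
d_13(1, 66) = 1/13

Step 1 — x − y = 1 − 66 = -65. Step 2 — v_13(-65) = 1 (factor: -65 = −(13^1 · 5); the sign does not affect v_p). Step 3 — |x − y|_13 = 13^{-1} = 1/13.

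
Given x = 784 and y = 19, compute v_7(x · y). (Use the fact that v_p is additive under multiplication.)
v_7(14896) = 2

v_p(x) = 2 (factor: 784 = 7^2 · 16); v_p(y) = 0 (factor: 19 = 7^0 · 19). Additivity: v_p(xy) = v_p(x) + v_p(y) = 2 + 0 = 2. (Direct check: xy = 14896 = 7^2 · (304).)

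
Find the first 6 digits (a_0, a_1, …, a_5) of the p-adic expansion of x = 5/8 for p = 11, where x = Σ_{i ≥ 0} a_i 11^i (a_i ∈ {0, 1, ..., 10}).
(a_0, …, a_5) = (2, 4, 1, 4, 1, 4)

v_11(5/8) = 0 (numerator and denominator both coprime to 11), so x ∈ ℤ_11^×. Compute digits iteratively via a_i = x_i mod 11, x_{i+1} = (x_i − a_i)/11, with x_0 = x:
  x_0 = 5/8;  a_0 = 2;  x_1 = (x_0 − 2)/11 = -1/8
  x_1 = -1/8;  a_1 = 4;  x_2 = (x_1 − 4)/11 = -3/8
  x_2 = -3/8;  a_2 = 1;  x_3 = (x_2 − 1)/11 = -1/8
  x_3 = -1/8;  a_3 = 4;  x_4 = (x_3 − 4)/11 = -3/8
  x_4 = -3/8;  a_4 = 1;  x_5 = (x_4 − 1)/11 = -1/8
  x_5 = -1/8;  a_5 = 4;  x_6 = (x_5 − 4)/11 = -3/8
Digits: (2, 4, 1, 4, 1, 4).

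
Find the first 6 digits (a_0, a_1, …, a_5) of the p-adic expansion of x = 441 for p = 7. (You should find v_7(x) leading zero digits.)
(a_0, …, a_5) = (0, 0, 2, 1, 0, 0)

v_7(441) = 2, so a_0 = ... = a_1 = 0. Factor out: x = 7^2 · u with u = 9 a unit in ℤ_7. Expand u iteratively via a_{v+i} = u_i mod 7, u_{i+1} = (u_i − a_{v+i})/7:
  u_0 = 9;  a_2 = 2;  u_1 = (u_0 − 2)/7 = 1
  u_1 = 1;  a_3 = 1;  u_2 = (u_1 − 1)/7 = 0
  u_2 = 0;  a_4 = 0;  u_3 = (u_2 − 0)/7 = 0
  u_3 = 0;  a_5 = 0;  u_4 = (u_3 − 0)/7 = 0
Digits: (0, 0, 2, 1, 0, 0).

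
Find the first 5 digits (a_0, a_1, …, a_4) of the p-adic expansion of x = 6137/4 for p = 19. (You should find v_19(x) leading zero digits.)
(a_0, …, a_4) = (0, 0, 9, 14, 4)

v_19(6137/4) = 2, so a_0 = ... = a_1 = 0. Factor out: x = 19^2 · u with u = 17/4 a unit in ℤ_19. Expand u iteratively via a_{v+i} = u_i mod 19, u_{i+1} = (u_i − a_{v+i})/19:
  u_0 = 17/4;  a_2 = 9;  u_1 = (u_0 − 9)/19 = -1/4
  u_1 = -1/4;  a_3 = 14;  u_2 = (u_1 − 14)/19 = -3/4
  u_2 = -3/4;  a_4 = 4;  u_3 = (u_2 − 4)/19 = -1/4
Digits: (0, 0, 9, 14, 4).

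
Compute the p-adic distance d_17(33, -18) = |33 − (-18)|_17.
d_17(33, -18) = 1/17

Step 1 — x − y = 33 − (-18) = 51. Step 2 — v_17(51) = 1 (factor: 51 = (17^1 · 3); the sign does not affect v_p). Step 3 — |x − y|_17 = 17^{-1} = 1/17.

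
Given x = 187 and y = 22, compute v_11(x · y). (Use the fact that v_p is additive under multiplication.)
v_11(4114) = 2

v_p(x) = 1 (factor: 187 = 11^1 · 17); v_p(y) = 1 (factor: 22 = 11^1 · 2). Additivity: v_p(xy) = v_p(x) + v_p(y) = 1 + 1 = 2. (Direct check: xy = 4114 = 11^2 · (34).)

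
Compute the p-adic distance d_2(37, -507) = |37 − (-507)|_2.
d_2(37, -507) = 1/32

Step 1 — x − y = 37 − (-507) = 544. Step 2 — v_2(544) = 5 (factor: 544 = (2^5 · 17); the sign does not affect v_p). Step 3 — |x − y|_2 = 2^{-5} = 1/32.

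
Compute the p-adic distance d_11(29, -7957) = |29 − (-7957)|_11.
d_11(29, -7957) = 1/1331

Step 1 — x − y = 29 − (-7957) = 7986. Step 2 — v_11(7986) = 3 (factor: 7986 = (11^3 · 6); the sign does not affect v_p). Step 3 — |x − y|_11 = 11^{-3} = 1/1331.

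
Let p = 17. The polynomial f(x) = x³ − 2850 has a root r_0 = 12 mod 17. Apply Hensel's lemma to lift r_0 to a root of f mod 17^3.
r_2 = 131 (mod 4913)

Hensel: r_{i+1} = r_i − f(r_i)/f′(r_i) mod 17^{i+2}, where f′(x) = 3x². Iterate:
  r_0 = 12 (mod 17)
  r_1 = 131 (mod 289)
  r_2 = 131 (mod 4913)
Final: r = 131 with f(r) ≡ 0 mod 17^3.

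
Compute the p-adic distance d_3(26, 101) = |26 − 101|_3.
d_3(26, 101) = 1/3

Step 1 — x − y = 26 − 101 = -75. Step 2 — v_3(-75) = 1 (factor: -75 = −(3^1 · 25); the sign does not affect v_p). Step 3 — |x − y|_3 = 3^{-1} = 1/3.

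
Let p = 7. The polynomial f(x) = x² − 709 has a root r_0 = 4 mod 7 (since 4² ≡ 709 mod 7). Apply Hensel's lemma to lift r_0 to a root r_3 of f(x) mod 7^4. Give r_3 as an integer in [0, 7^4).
r_3 = 256 (mod 2401)

Hensel's recurrence: r_{i+1} = r_i − f(r_i)·(f′(r_i))^{-1} mod 7^{i+2}, with f′(x) = 2x. Iterate:
  r_0 = 4 (mod 7)
  r_1 = 11 (mod 49)
  r_2 = 256 (mod 343)
  r_3 = 256 (mod 2401)
Final: r_3 = 256, and one checks f(r_3) ≡ 0 mod 7^4.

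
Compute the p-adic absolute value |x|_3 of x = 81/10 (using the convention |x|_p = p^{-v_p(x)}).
|81/10|_3 = 1/81

Step 1 — compute v_3(x) by factoring powers of 3 out of the numerator and denominator: v_3(81/10) = 4. Step 2 — apply |x|_p = p^{-v_p(x)} = 3^{-4} = 1/81.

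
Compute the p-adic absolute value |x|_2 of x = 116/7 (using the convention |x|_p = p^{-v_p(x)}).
|116/7|_2 = 1/4

Step 1 — compute v_2(x) by factoring powers of 2 out of the numerator and denominator: v_2(116/7) = 2. Step 2 — apply |x|_p = p^{-v_p(x)} = 2^{-2} = 1/4.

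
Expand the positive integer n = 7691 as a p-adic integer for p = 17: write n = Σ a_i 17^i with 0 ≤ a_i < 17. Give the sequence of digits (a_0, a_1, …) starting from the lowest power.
(a_0, a_1, …) = (7, 10, 9, 1)

Repeated division by 17 gives the digits low-to-high: 7691 = 7 + 10·17^1 + 9·17^2 + 1·17^3. Digit sequence: (7, 10, 9, 1).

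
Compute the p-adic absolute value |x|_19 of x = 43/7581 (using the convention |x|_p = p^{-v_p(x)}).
|43/7581|_19 = 361

Step 1 — compute v_19(x) by factoring powers of 19 out of the numerator and denominator: v_19(43/7581) = -2. Step 2 — apply |x|_p = p^{-v_p(x)} = 19^{2} = 361.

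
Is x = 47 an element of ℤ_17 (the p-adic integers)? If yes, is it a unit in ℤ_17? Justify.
x ∈ ℤ_17^× (unit); v_17(x) = 0

ℤ_17 = {x ∈ ℚ_17 : v_17(x) ≥ 0} and ℤ_17^× = {x ∈ ℤ_17 : v_17(x) = 0}. Here v_17(47) = v_17(num) − v_17(den) = 0; compare against these criteria.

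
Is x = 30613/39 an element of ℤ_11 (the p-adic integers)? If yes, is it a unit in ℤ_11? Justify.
x ∈ ℤ_11 but not a unit; v_11(x) = 3 > 0

ℤ_11 = {x ∈ ℚ_11 : v_11(x) ≥ 0} and ℤ_11^× = {x ∈ ℤ_11 : v_11(x) = 0}. Here v_11(30613/39) = v_11(num) − v_11(den) = 3; compare against these criteria.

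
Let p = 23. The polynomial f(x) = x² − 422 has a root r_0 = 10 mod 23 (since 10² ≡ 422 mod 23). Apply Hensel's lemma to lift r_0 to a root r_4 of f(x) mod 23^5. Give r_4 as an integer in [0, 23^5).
r_4 = 4086075 (mod 6436343)

Hensel's recurrence: r_{i+1} = r_i − f(r_i)·(f′(r_i))^{-1} mod 23^{i+2}, with f′(x) = 2x. Iterate:
  r_0 = 10 (mod 23)
  r_1 = 79 (mod 529)
  r_2 = 10130 (mod 12167)
  r_3 = 168301 (mod 279841)
  r_4 = 4086075 (mod 6436343)
Final: r_4 = 4086075, and one checks f(r_4) ≡ 0 mod 23^5.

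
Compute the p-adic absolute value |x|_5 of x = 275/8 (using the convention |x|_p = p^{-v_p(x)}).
|275/8|_5 = 1/25

Step 1 — compute v_5(x) by factoring powers of 5 out of the numerator and denominator: v_5(275/8) = 2. Step 2 — apply |x|_p = p^{-v_p(x)} = 5^{-2} = 1/25.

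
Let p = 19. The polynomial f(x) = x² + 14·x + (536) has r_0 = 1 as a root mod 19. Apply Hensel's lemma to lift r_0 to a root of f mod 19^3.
r_2 = 3193 (mod 6859)

Hensel: r_{i+1} = r_i − f(r_i)·(f′(r_i))^{-1} mod 19^{i+2}, f′(x) = 2x + 14. Iterate:
  r_0 = 1 (mod 19)
  r_1 = 305 (mod 361)
  r_2 = 3193 (mod 6859)
Final: r = 3193 satisfies f(r) ≡ 0 mod 19^3.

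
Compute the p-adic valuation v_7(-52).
v_7(-52) = 0

v_7(n) is the largest exponent k such that 7^k divides n. Factor out: -52 = -7^0 · 52. (Sign doesn't affect v_p.) So v_7(-52) = 0.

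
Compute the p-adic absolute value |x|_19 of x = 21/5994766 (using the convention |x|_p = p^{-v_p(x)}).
|21/5994766|_19 = 130321

Step 1 — compute v_19(x) by factoring powers of 19 out of the numerator and denominator: v_19(21/5994766) = -4. Step 2 — apply |x|_p = p^{-v_p(x)} = 19^{4} = 130321.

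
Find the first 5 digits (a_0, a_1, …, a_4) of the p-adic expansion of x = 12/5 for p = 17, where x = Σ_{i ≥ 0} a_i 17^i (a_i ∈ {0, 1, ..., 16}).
(a_0, …, a_4) = (16, 6, 3, 10, 13)

v_17(12/5) = 0 (numerator and denominator both coprime to 17), so x ∈ ℤ_17^×. Compute digits iteratively via a_i = x_i mod 17, x_{i+1} = (x_i − a_i)/17, with x_0 = x:
  x_0 = 12/5;  a_0 = 16;  x_1 = (x_0 − 16)/17 = -4/5
  x_1 = -4/5;  a_1 = 6;  x_2 = (x_1 − 6)/17 = -2/5
  x_2 = -2/5;  a_2 = 3;  x_3 = (x_2 − 3)/17 = -1/5
  x_3 = -1/5;  a_3 = 10;  x_4 = (x_3 − 10)/17 = -3/5
  x_4 = -3/5;  a_4 = 13;  x_5 = (x_4 − 13)/17 = -4/5
Digits: (16, 6, 3, 10, 13).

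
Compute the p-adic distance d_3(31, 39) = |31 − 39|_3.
d_3(31, 39) = 1

Step 1 — x − y = 31 − 39 = -8. Step 2 — v_3(-8) = 0 (factor: -8 = −(3^0 · 8); the sign does not affect v_p). Step 3 — |x − y|_3 = 3^{0} = 1.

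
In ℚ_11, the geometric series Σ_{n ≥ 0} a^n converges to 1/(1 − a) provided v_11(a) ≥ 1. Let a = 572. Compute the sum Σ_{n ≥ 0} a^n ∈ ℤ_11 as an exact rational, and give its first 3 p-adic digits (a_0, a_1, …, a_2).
Σ a^n = 1/(1 − a) = -1/571;  first 3 digits = (1, 8, 2)

v_11(a) = 1 ≥ 1, so the series converges in ℤ_11 to 1/(1 − a) = 1/(1 − 572) = -1/571. Expand this rational in ℤ_11: compute digits iteratively via d_i = x_i mod 11, x_{i+1} = (x_i − d_i)/11. The first 3 digits are (1, 8, 2).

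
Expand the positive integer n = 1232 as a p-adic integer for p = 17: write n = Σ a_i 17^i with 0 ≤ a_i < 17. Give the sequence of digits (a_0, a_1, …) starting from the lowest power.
(a_0, a_1, …) = (8, 4, 4)

Repeated division by 17 gives the digits low-to-high: 1232 = 8 + 4·17^1 + 4·17^2. Digit sequence: (8, 4, 4).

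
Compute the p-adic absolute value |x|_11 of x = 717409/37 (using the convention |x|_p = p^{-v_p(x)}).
|717409/37|_11 = 1/14641

Step 1 — compute v_11(x) by factoring powers of 11 out of the numerator and denominator: v_11(717409/37) = 4. Step 2 — apply |x|_p = p^{-v_p(x)} = 11^{-4} = 1/14641.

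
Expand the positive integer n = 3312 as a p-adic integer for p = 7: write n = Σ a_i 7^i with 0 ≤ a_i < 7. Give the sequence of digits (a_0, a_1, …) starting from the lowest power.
(a_0, a_1, …) = (1, 4, 4, 2, 1)

Repeated division by 7 gives the digits low-to-high: 3312 = 1 + 4·7^1 + 4·7^2 + 2·7^3 + 1·7^4. Digit sequence: (1, 4, 4, 2, 1).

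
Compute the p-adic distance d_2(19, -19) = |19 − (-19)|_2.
d_2(19, -19) = 1/2

Step 1 — x − y = 19 − (-19) = 38. Step 2 — v_2(38) = 1 (factor: 38 = (2^1 · 19); the sign does not affect v_p). Step 3 — |x − y|_2 = 2^{-1} = 1/2.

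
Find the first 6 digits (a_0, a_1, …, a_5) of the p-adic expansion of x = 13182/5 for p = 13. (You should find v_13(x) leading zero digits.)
(a_0, …, a_5) = (0, 0, 0, 9, 2, 5)

v_13(13182/5) = 3, so a_0 = ... = a_2 = 0. Factor out: x = 13^3 · u with u = 6/5 a unit in ℤ_13. Expand u iteratively via a_{v+i} = u_i mod 13, u_{i+1} = (u_i − a_{v+i})/13:
  u_0 = 6/5;  a_3 = 9;  u_1 = (u_0 − 9)/13 = -3/5
  u_1 = -3/5;  a_4 = 2;  u_2 = (u_1 − 2)/13 = -1/5
  u_2 = -1/5;  a_5 = 5;  u_3 = (u_2 − 5)/13 = -2/5
Digits: (0, 0, 0, 9, 2, 5).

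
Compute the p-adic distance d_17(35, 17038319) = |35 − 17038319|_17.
d_17(35, 17038319) = 1/1419857

Step 1 — x − y = 35 − 17038319 = -17038284. Step 2 — v_17(-17038284) = 5 (factor: -17038284 = −(17^5 · 12); the sign does not affect v_p). Step 3 — |x − y|_17 = 17^{-5} = 1/1419857.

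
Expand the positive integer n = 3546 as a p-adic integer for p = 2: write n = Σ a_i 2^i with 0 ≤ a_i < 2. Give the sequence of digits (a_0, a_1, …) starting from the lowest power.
(a_0, a_1, …) = (0, 1, 0, 1, 1, 0, 1, 1, 1, 0, 1, 1)

Repeated division by 2 gives the digits low-to-high: 3546 = 1·2^1 + 1·2^3 + 1·2^4 + 1·2^6 + 1·2^7 + 1·2^8 + 1·2^10 + 1·2^11. Digit sequence: (0, 1, 0, 1, 1, 0, 1, 1, 1, 0, 1, 1).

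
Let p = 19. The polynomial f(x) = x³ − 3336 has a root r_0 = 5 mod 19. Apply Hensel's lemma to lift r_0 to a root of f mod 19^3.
r_2 = 765 (mod 6859)

Hensel: r_{i+1} = r_i − f(r_i)/f′(r_i) mod 19^{i+2}, where f′(x) = 3x². Iterate:
  r_0 = 5 (mod 19)
  r_1 = 43 (mod 361)
  r_2 = 765 (mod 6859)
Final: r = 765 with f(r) ≡ 0 mod 19^3.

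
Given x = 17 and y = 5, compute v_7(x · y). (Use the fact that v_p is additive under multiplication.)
v_7(85) = 0

v_p(x) = 0 (factor: 17 = 7^0 · 17); v_p(y) = 0 (factor: 5 = 7^0 · 5). Additivity: v_p(xy) = v_p(x) + v_p(y) = 0 + 0 = 0. (Direct check: xy = 85 = 7^0 · (85).)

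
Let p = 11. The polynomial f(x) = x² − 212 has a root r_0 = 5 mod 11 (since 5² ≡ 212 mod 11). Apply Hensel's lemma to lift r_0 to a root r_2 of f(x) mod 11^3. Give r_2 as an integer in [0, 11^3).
r_2 = 786 (mod 1331)

Hensel's recurrence: r_{i+1} = r_i − f(r_i)·(f′(r_i))^{-1} mod 11^{i+2}, with f′(x) = 2x. Iterate:
  r_0 = 5 (mod 11)
  r_1 = 60 (mod 121)
  r_2 = 786 (mod 1331)
Final: r_2 = 786, and one checks f(r_2) ≡ 0 mod 11^3.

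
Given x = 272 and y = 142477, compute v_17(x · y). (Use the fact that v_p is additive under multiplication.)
v_17(38753744) = 4

v_p(x) = 1 (factor: 272 = 17^1 · 16); v_p(y) = 3 (factor: 142477 = 17^3 · 29). Additivity: v_p(xy) = v_p(x) + v_p(y) = 1 + 3 = 4. (Direct check: xy = 38753744 = 17^4 · (464).)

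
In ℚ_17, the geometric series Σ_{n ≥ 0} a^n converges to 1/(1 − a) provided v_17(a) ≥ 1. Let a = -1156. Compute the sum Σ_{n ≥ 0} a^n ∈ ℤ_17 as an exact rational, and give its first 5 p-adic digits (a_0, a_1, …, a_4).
Σ a^n = 1/(1 − a) = 1/1157;  first 5 digits = (1, 0, 13, 16, 15)

v_17(a) = 2 ≥ 1, so the series converges in ℤ_17 to 1/(1 − a) = 1/(1 − (-1156)) = 1/1157. Expand this rational in ℤ_17: compute digits iteratively via d_i = x_i mod 17, x_{i+1} = (x_i − d_i)/17. The first 5 digits are (1, 0, 13, 16, 15).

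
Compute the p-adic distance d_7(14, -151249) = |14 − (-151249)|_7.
d_7(14, -151249) = 1/16807

Step 1 — x − y = 14 − (-151249) = 151263. Step 2 — v_7(151263) = 5 (factor: 151263 = (7^5 · 9); the sign does not affect v_p). Step 3 — |x − y|_7 = 7^{-5} = 1/16807.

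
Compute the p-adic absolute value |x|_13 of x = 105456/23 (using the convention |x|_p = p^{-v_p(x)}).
|105456/23|_13 = 1/2197

Step 1 — compute v_13(x) by factoring powers of 13 out of the numerator and denominator: v_13(105456/23) = 3. Step 2 — apply |x|_p = p^{-v_p(x)} = 13^{-3} = 1/2197.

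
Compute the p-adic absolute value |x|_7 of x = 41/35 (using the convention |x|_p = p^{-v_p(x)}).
|41/35|_7 = 7

Step 1 — compute v_7(x) by factoring powers of 7 out of the numerator and denominator: v_7(41/35) = -1. Step 2 — apply |x|_p = p^{-v_p(x)} = 7^{1} = 7.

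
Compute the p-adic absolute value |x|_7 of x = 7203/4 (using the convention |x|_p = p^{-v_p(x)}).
|7203/4|_7 = 1/2401

Step 1 — compute v_7(x) by factoring powers of 7 out of the numerator and denominator: v_7(7203/4) = 4. Step 2 — apply |x|_p = p^{-v_p(x)} = 7^{-4} = 1/2401.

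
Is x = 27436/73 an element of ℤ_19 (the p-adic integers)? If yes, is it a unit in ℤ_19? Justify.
x ∈ ℤ_19 but not a unit; v_19(x) = 3 > 0

ℤ_19 = {x ∈ ℚ_19 : v_19(x) ≥ 0} and ℤ_19^× = {x ∈ ℤ_19 : v_19(x) = 0}. Here v_19(27436/73) = v_19(num) − v_19(den) = 3; compare against these criteria.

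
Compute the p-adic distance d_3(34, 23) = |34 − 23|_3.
d_3(34, 23) = 1

Step 1 — x − y = 34 − 23 = 11. Step 2 — v_3(11) = 0 (factor: 11 = (3^0 · 11); the sign does not affect v_p). Step 3 — |x − y|_3 = 3^{0} = 1.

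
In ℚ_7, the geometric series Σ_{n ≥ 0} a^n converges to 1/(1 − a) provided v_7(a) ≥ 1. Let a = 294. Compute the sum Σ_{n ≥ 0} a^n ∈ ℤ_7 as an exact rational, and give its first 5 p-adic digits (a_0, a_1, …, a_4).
Σ a^n = 1/(1 − a) = -1/293;  first 5 digits = (1, 0, 6, 0, 1)

v_7(a) = 2 ≥ 1, so the series converges in ℤ_7 to 1/(1 − a) = 1/(1 − 294) = -1/293. Expand this rational in ℤ_7: compute digits iteratively via d_i = x_i mod 7, x_{i+1} = (x_i − d_i)/7. The first 5 digits are (1, 0, 6, 0, 1).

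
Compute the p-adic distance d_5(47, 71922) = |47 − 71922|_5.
d_5(47, 71922) = 1/3125

Step 1 — x − y = 47 − 71922 = -71875. Step 2 — v_5(-71875) = 5 (factor: -71875 = −(5^5 · 23); the sign does not affect v_p). Step 3 — |x − y|_5 = 5^{-5} = 1/3125.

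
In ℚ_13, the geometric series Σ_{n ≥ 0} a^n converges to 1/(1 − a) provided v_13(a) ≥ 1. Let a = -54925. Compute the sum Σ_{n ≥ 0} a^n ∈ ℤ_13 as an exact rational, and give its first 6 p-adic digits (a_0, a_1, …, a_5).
Σ a^n = 1/(1 − a) = 1/54926;  first 6 digits = (1, 0, 0, 1, 11, 12)

v_13(a) = 3 ≥ 1, so the series converges in ℤ_13 to 1/(1 − a) = 1/(1 − (-54925)) = 1/54926. Expand this rational in ℤ_13: compute digits iteratively via d_i = x_i mod 13, x_{i+1} = (x_i − d_i)/13. The first 6 digits are (1, 0, 0, 1, 11, 12).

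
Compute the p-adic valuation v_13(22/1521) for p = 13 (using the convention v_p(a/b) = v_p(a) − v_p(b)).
v_13(22/1521) = -2

Factor powers of 13 from the numerator and denominator of the reduced fraction: 22 = 13^0 · 22 and 1521 = 13^2 · 9. Apply v_p(a/b) = v_p(a) − v_p(b): v_13(22/1521) = 0 − 2 = -2.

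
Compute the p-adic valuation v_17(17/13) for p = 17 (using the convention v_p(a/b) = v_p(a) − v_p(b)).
v_17(17/13) = 1

Factor powers of 17 from the numerator and denominator of the reduced fraction: 17 = 17^1 · 1 and 13 = 17^0 · 13. Apply v_p(a/b) = v_p(a) − v_p(b): v_17(17/13) = 1 − 0 = 1.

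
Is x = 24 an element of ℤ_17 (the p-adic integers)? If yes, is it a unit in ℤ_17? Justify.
x ∈ ℤ_17^× (unit); v_17(x) = 0

ℤ_17 = {x ∈ ℚ_17 : v_17(x) ≥ 0} and ℤ_17^× = {x ∈ ℤ_17 : v_17(x) = 0}. Here v_17(24) = v_17(num) − v_17(den) = 0; compare against these criteria.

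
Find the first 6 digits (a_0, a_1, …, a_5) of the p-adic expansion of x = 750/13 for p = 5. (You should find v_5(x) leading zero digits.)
(a_0, …, a_5) = (0, 0, 0, 2, 2, 3)

v_5(750/13) = 3, so a_0 = ... = a_2 = 0. Factor out: x = 5^3 · u with u = 6/13 a unit in ℤ_5. Expand u iteratively via a_{v+i} = u_i mod 5, u_{i+1} = (u_i − a_{v+i})/5:
  u_0 = 6/13;  a_3 = 2;  u_1 = (u_0 − 2)/5 = -4/13
  u_1 = -4/13;  a_4 = 2;  u_2 = (u_1 − 2)/5 = -6/13
  u_2 = -6/13;  a_5 = 3;  u_3 = (u_2 − 3)/5 = -9/13
Digits: (0, 0, 0, 2, 2, 3).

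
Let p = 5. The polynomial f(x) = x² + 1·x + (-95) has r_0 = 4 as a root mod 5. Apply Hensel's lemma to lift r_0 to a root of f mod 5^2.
r_1 = 4 (mod 25)

Hensel: r_{i+1} = r_i − f(r_i)·(f′(r_i))^{-1} mod 5^{i+2}, f′(x) = 2x + 1. Iterate:
  r_0 = 4 (mod 5)
  r_1 = 4 (mod 25)
Final: r = 4 satisfies f(r) ≡ 0 mod 5^2.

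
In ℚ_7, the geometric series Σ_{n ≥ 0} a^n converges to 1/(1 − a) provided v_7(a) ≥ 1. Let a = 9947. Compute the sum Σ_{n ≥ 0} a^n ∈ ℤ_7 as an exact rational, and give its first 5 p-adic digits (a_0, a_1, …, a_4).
Σ a^n = 1/(1 − a) = -1/9946;  first 5 digits = (1, 0, 0, 1, 4)

v_7(a) = 3 ≥ 1, so the series converges in ℤ_7 to 1/(1 − a) = 1/(1 − 9947) = -1/9946. Expand this rational in ℤ_7: compute digits iteratively via d_i = x_i mod 7, x_{i+1} = (x_i − d_i)/7. The first 5 digits are (1, 0, 0, 1, 4).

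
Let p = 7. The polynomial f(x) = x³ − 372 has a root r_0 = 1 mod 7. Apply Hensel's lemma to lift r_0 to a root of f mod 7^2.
r_1 = 43 (mod 49)

Hensel: r_{i+1} = r_i − f(r_i)/f′(r_i) mod 7^{i+2}, where f′(x) = 3x². Iterate:
  r_0 = 1 (mod 7)
  r_1 = 43 (mod 49)
Final: r = 43 with f(r) ≡ 0 mod 7^2.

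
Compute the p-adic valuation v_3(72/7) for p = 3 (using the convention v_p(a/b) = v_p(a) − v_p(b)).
v_3(72/7) = 2

Factor powers of 3 from the numerator and denominator of the reduced fraction: 72 = 3^2 · 8 and 7 = 3^0 · 7. Apply v_p(a/b) = v_p(a) − v_p(b): v_3(72/7) = 2 − 0 = 2.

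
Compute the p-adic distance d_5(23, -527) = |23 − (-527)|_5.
d_5(23, -527) = 1/25

Step 1 — x − y = 23 − (-527) = 550. Step 2 — v_5(550) = 2 (factor: 550 = (5^2 · 22); the sign does not affect v_p). Step 3 — |x − y|_5 = 5^{-2} = 1/25.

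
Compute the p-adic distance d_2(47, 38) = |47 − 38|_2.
d_2(47, 38) = 1

Step 1 — x − y = 47 − 38 = 9. Step 2 — v_2(9) = 0 (factor: 9 = (2^0 · 9); the sign does not affect v_p). Step 3 — |x − y|_2 = 2^{0} = 1.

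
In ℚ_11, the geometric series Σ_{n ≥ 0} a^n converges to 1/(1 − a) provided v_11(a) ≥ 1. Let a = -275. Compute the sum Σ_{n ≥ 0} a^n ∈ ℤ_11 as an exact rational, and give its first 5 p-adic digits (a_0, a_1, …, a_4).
Σ a^n = 1/(1 − a) = 1/276;  first 5 digits = (1, 8, 6, 7, 7)

v_11(a) = 1 ≥ 1, so the series converges in ℤ_11 to 1/(1 − a) = 1/(1 − (-275)) = 1/276. Expand this rational in ℤ_11: compute digits iteratively via d_i = x_i mod 11, x_{i+1} = (x_i − d_i)/11. The first 5 digits are (1, 8, 6, 7, 7).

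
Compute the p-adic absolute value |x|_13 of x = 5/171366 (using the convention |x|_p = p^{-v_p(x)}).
|5/171366|_13 = 28561

Step 1 — compute v_13(x) by factoring powers of 13 out of the numerator and denominator: v_13(5/171366) = -4. Step 2 — apply |x|_p = p^{-v_p(x)} = 13^{4} = 28561.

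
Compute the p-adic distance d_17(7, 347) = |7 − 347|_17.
d_17(7, 347) = 1/17

Step 1 — x − y = 7 − 347 = -340. Step 2 — v_17(-340) = 1 (factor: -340 = −(17^1 · 20); the sign does not affect v_p). Step 3 — |x − y|_17 = 17^{-1} = 1/17.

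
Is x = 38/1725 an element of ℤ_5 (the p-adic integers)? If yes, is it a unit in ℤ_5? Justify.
x ∉ ℤ_5 (v_5(x) = -2 < 0)

ℤ_5 = {x ∈ ℚ_5 : v_5(x) ≥ 0} and ℤ_5^× = {x ∈ ℤ_5 : v_5(x) = 0}. Here v_5(38/1725) = v_5(num) − v_5(den) = -2; compare against these criteria.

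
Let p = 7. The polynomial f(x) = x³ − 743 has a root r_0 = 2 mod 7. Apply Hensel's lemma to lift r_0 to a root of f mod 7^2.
r_1 = 2 (mod 49)

Hensel: r_{i+1} = r_i − f(r_i)/f′(r_i) mod 7^{i+2}, where f′(x) = 3x². Iterate:
  r_0 = 2 (mod 7)
  r_1 = 2 (mod 49)
Final: r = 2 with f(r) ≡ 0 mod 7^2.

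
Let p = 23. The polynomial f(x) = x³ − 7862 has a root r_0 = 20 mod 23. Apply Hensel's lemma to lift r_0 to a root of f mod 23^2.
r_1 = 250 (mod 529)

Hensel: r_{i+1} = r_i − f(r_i)/f′(r_i) mod 23^{i+2}, where f′(x) = 3x². Iterate:
  r_0 = 20 (mod 23)
  r_1 = 250 (mod 529)
Final: r = 250 with f(r) ≡ 0 mod 23^2.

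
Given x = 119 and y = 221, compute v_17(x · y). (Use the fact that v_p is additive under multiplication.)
v_17(26299) = 2

v_p(x) = 1 (factor: 119 = 17^1 · 7); v_p(y) = 1 (factor: 221 = 17^1 · 13). Additivity: v_p(xy) = v_p(x) + v_p(y) = 1 + 1 = 2. (Direct check: xy = 26299 = 17^2 · (91).)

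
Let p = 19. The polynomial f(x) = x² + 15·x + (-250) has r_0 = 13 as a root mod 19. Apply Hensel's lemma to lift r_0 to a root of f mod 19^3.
r_2 = 6834 (mod 6859)

Hensel: r_{i+1} = r_i − f(r_i)·(f′(r_i))^{-1} mod 19^{i+2}, f′(x) = 2x + 15. Iterate:
  r_0 = 13 (mod 19)
  r_1 = 336 (mod 361)
  r_2 = 6834 (mod 6859)
Final: r = 6834 satisfies f(r) ≡ 0 mod 19^3.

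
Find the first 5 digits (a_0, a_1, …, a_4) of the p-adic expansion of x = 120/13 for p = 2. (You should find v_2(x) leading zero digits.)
(a_0, …, a_4) = (0, 0, 0, 1, 1)

v_2(120/13) = 3, so a_0 = ... = a_2 = 0. Factor out: x = 2^3 · u with u = 15/13 a unit in ℤ_2. Expand u iteratively via a_{v+i} = u_i mod 2, u_{i+1} = (u_i − a_{v+i})/2:
  u_0 = 15/13;  a_3 = 1;  u_1 = (u_0 − 1)/2 = 1/13
  u_1 = 1/13;  a_4 = 1;  u_2 = (u_1 − 1)/2 = -6/13
Digits: (0, 0, 0, 1, 1).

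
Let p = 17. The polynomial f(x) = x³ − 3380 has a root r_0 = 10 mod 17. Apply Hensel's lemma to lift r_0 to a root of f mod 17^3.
r_2 = 2407 (mod 4913)

Hensel: r_{i+1} = r_i − f(r_i)/f′(r_i) mod 17^{i+2}, where f′(x) = 3x². Iterate:
  r_0 = 10 (mod 17)
  r_1 = 95 (mod 289)
  r_2 = 2407 (mod 4913)
Final: r = 2407 with f(r) ≡ 0 mod 17^3.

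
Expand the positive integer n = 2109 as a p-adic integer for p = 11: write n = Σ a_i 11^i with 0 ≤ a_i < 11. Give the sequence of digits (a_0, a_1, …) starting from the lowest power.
(a_0, a_1, …) = (8, 4, 6, 1)

Repeated division by 11 gives the digits low-to-high: 2109 = 8 + 4·11^1 + 6·11^2 + 1·11^3. Digit sequence: (8, 4, 6, 1).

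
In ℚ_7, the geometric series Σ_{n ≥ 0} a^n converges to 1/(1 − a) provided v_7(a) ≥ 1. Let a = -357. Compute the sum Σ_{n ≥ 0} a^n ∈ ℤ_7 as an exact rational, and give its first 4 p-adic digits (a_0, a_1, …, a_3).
Σ a^n = 1/(1 − a) = 1/358;  first 4 digits = (1, 5, 3, 5)

v_7(a) = 1 ≥ 1, so the series converges in ℤ_7 to 1/(1 − a) = 1/(1 − (-357)) = 1/358. Expand this rational in ℤ_7: compute digits iteratively via d_i = x_i mod 7, x_{i+1} = (x_i − d_i)/7. The first 4 digits are (1, 5, 3, 5).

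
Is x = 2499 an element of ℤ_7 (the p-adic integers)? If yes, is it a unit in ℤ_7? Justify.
x ∈ ℤ_7 but not a unit; v_7(x) = 2 > 0

ℤ_7 = {x ∈ ℚ_7 : v_7(x) ≥ 0} and ℤ_7^× = {x ∈ ℤ_7 : v_7(x) = 0}. Here v_7(2499) = v_7(num) − v_7(den) = 2; compare against these criteria.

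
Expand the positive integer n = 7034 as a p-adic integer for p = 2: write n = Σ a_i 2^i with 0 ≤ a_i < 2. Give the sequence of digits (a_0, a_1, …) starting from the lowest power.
(a_0, a_1, …) = (0, 1, 0, 1, 1, 1, 1, 0, 1, 1, 0, 1, 1)

Repeated division by 2 gives the digits low-to-high: 7034 = 1·2^1 + 1·2^3 + 1·2^4 + 1·2^5 + 1·2^6 + 1·2^8 + 1·2^9 + 1·2^11 + 1·2^12. Digit sequence: (0, 1, 0, 1, 1, 1, 1, 0, 1, 1, 0, 1, 1).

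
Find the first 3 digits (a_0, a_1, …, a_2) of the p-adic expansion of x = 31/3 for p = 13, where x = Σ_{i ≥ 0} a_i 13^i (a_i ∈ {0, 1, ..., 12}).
(a_0, …, a_2) = (6, 9, 8)

v_13(31/3) = 0 (numerator and denominator both coprime to 13), so x ∈ ℤ_13^×. Compute digits iteratively via a_i = x_i mod 13, x_{i+1} = (x_i − a_i)/13, with x_0 = x:
  x_0 = 31/3;  a_0 = 6;  x_1 = (x_0 − 6)/13 = 1/3
  x_1 = 1/3;  a_1 = 9;  x_2 = (x_1 − 9)/13 = -2/3
  x_2 = -2/3;  a_2 = 8;  x_3 = (x_2 − 8)/13 = -2/3
Digits: (6, 9, 8).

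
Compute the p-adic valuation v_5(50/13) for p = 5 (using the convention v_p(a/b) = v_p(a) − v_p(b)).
v_5(50/13) = 2

Factor powers of 5 from the numerator and denominator of the reduced fraction: 50 = 5^2 · 2 and 13 = 5^0 · 13. Apply v_p(a/b) = v_p(a) − v_p(b): v_5(50/13) = 2 − 0 = 2.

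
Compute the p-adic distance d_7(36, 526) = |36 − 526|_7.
d_7(36, 526) = 1/49

Step 1 — x − y = 36 − 526 = -490. Step 2 — v_7(-490) = 2 (factor: -490 = −(7^2 · 10); the sign does not affect v_p). Step 3 — |x − y|_7 = 7^{-2} = 1/49.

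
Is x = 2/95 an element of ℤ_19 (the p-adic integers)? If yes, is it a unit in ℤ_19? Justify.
x ∉ ℤ_19 (v_19(x) = -1 < 0)

ℤ_19 = {x ∈ ℚ_19 : v_19(x) ≥ 0} and ℤ_19^× = {x ∈ ℤ_19 : v_19(x) = 0}. Here v_19(2/95) = v_19(num) − v_19(den) = -1; compare against these criteria.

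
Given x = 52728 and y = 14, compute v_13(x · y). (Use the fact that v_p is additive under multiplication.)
v_13(738192) = 3

v_p(x) = 3 (factor: 52728 = 13^3 · 24); v_p(y) = 0 (factor: 14 = 13^0 · 14). Additivity: v_p(xy) = v_p(x) + v_p(y) = 3 + 0 = 3. (Direct check: xy = 738192 = 13^3 · (336).)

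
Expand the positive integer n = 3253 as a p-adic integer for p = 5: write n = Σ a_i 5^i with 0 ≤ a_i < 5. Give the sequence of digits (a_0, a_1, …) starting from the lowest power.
(a_0, a_1, …) = (3, 0, 0, 1, 0, 1)

Repeated division by 5 gives the digits low-to-high: 3253 = 3 + 1·5^3 + 1·5^5. Digit sequence: (3, 0, 0, 1, 0, 1).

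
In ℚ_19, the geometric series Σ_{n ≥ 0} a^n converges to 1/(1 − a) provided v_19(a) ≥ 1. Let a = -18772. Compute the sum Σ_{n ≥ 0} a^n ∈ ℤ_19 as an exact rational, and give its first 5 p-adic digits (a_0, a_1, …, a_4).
Σ a^n = 1/(1 − a) = 1/18773;  first 5 digits = (1, 0, 5, 16, 5)

v_19(a) = 2 ≥ 1, so the series converges in ℤ_19 to 1/(1 − a) = 1/(1 − (-18772)) = 1/18773. Expand this rational in ℤ_19: compute digits iteratively via d_i = x_i mod 19, x_{i+1} = (x_i − d_i)/19. The first 5 digits are (1, 0, 5, 16, 5).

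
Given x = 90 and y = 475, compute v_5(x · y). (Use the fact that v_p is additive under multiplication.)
v_5(42750) = 3

v_p(x) = 1 (factor: 90 = 5^1 · 18); v_p(y) = 2 (factor: 475 = 5^2 · 19). Additivity: v_p(xy) = v_p(x) + v_p(y) = 1 + 2 = 3. (Direct check: xy = 42750 = 5^3 · (342).)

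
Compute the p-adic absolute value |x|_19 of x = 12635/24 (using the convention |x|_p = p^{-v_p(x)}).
|12635/24|_19 = 1/361

Step 1 — compute v_19(x) by factoring powers of 19 out of the numerator and denominator: v_19(12635/24) = 2. Step 2 — apply |x|_p = p^{-v_p(x)} = 19^{-2} = 1/361.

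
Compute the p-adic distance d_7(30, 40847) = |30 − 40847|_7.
d_7(30, 40847) = 1/2401

Step 1 — x − y = 30 − 40847 = -40817. Step 2 — v_7(-40817) = 4 (factor: -40817 = −(7^4 · 17); the sign does not affect v_p). Step 3 — |x − y|_7 = 7^{-4} = 1/2401.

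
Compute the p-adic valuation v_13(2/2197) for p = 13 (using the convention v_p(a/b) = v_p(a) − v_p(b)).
v_13(2/2197) = -3

Factor powers of 13 from the numerator and denominator of the reduced fraction: 2 = 13^0 · 2 and 2197 = 13^3 · 1. Apply v_p(a/b) = v_p(a) − v_p(b): v_13(2/2197) = 0 − 3 = -3.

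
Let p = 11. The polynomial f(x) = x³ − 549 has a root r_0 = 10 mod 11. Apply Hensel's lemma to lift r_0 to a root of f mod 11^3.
r_2 = 1110 (mod 1331)

Hensel: r_{i+1} = r_i − f(r_i)/f′(r_i) mod 11^{i+2}, where f′(x) = 3x². Iterate:
  r_0 = 10 (mod 11)
  r_1 = 21 (mod 121)
  r_2 = 1110 (mod 1331)
Final: r = 1110 with f(r) ≡ 0 mod 11^3.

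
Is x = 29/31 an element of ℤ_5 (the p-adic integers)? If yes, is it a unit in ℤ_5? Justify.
x ∈ ℤ_5^× (unit); v_5(x) = 0

ℤ_5 = {x ∈ ℚ_5 : v_5(x) ≥ 0} and ℤ_5^× = {x ∈ ℤ_5 : v_5(x) = 0}. Here v_5(29/31) = v_5(num) − v_5(den) = 0; compare against these criteria.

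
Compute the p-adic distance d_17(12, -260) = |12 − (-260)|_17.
d_17(12, -260) = 1/17

Step 1 — x − y = 12 − (-260) = 272. Step 2 — v_17(272) = 1 (factor: 272 = (17^1 · 16); the sign does not affect v_p). Step 3 — |x − y|_17 = 17^{-1} = 1/17.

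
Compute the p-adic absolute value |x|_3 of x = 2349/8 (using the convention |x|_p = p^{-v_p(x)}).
|2349/8|_3 = 1/81

Step 1 — compute v_3(x) by factoring powers of 3 out of the numerator and denominator: v_3(2349/8) = 4. Step 2 — apply |x|_p = p^{-v_p(x)} = 3^{-4} = 1/81.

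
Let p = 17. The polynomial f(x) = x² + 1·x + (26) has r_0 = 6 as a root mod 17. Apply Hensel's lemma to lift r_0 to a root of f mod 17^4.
r_3 = 12450 (mod 83521)

Hensel: r_{i+1} = r_i − f(r_i)·(f′(r_i))^{-1} mod 17^{i+2}, f′(x) = 2x + 1. Iterate:
  r_0 = 6 (mod 17)
  r_1 = 23 (mod 289)
  r_2 = 2624 (mod 4913)
  r_3 = 12450 (mod 83521)
Final: r = 12450 satisfies f(r) ≡ 0 mod 17^4.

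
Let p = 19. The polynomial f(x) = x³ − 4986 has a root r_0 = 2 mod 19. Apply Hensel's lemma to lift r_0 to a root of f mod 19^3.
r_2 = 1921 (mod 6859)

Hensel: r_{i+1} = r_i − f(r_i)/f′(r_i) mod 19^{i+2}, where f′(x) = 3x². Iterate:
  r_0 = 2 (mod 19)
  r_1 = 116 (mod 361)
  r_2 = 1921 (mod 6859)
Final: r = 1921 with f(r) ≡ 0 mod 19^3.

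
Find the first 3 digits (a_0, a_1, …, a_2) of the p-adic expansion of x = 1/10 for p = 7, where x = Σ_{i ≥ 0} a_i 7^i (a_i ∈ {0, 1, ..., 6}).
(a_0, …, a_2) = (5, 0, 2)

v_7(1/10) = 0 (numerator and denominator both coprime to 7), so x ∈ ℤ_7^×. Compute digits iteratively via a_i = x_i mod 7, x_{i+1} = (x_i − a_i)/7, with x_0 = x:
  x_0 = 1/10;  a_0 = 5;  x_1 = (x_0 − 5)/7 = -7/10
  x_1 = -7/10;  a_1 = 0;  x_2 = (x_1 − 0)/7 = -1/10
  x_2 = -1/10;  a_2 = 2;  x_3 = (x_2 − 2)/7 = -3/10
Digits: (5, 0, 2).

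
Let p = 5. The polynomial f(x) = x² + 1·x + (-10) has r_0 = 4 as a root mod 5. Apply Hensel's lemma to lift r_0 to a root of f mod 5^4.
r_3 = 589 (mod 625)

Hensel: r_{i+1} = r_i − f(r_i)·(f′(r_i))^{-1} mod 5^{i+2}, f′(x) = 2x + 1. Iterate:
  r_0 = 4 (mod 5)
  r_1 = 14 (mod 25)
  r_2 = 89 (mod 125)
  r_3 = 589 (mod 625)
Final: r = 589 satisfies f(r) ≡ 0 mod 5^4.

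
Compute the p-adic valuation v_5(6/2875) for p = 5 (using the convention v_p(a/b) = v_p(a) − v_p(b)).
v_5(6/2875) = -3

Factor powers of 5 from the numerator and denominator of the reduced fraction: 6 = 5^0 · 6 and 2875 = 5^3 · 23. Apply v_p(a/b) = v_p(a) − v_p(b): v_5(6/2875) = 0 − 3 = -3.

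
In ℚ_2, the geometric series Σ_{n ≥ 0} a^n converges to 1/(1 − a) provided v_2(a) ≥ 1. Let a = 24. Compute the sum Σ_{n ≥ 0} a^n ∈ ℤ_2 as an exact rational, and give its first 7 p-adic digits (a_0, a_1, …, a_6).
Σ a^n = 1/(1 − a) = -1/23;  first 7 digits = (1, 0, 0, 1, 1, 0, 1)

v_2(a) = 3 ≥ 1, so the series converges in ℤ_2 to 1/(1 − a) = 1/(1 − 24) = -1/23. Expand this rational in ℤ_2: compute digits iteratively via d_i = x_i mod 2, x_{i+1} = (x_i − d_i)/2. The first 7 digits are (1, 0, 0, 1, 1, 0, 1).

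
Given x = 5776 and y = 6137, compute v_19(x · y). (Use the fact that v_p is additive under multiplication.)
v_19(35447312) = 4

v_p(x) = 2 (factor: 5776 = 19^2 · 16); v_p(y) = 2 (factor: 6137 = 19^2 · 17). Additivity: v_p(xy) = v_p(x) + v_p(y) = 2 + 2 = 4. (Direct check: xy = 35447312 = 19^4 · (272).)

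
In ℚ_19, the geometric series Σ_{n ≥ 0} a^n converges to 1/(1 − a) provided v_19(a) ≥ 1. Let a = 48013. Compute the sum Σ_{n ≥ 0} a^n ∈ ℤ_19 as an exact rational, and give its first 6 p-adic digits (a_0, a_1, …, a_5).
Σ a^n = 1/(1 − a) = -1/48012;  first 6 digits = (1, 0, 0, 7, 0, 0)

v_19(a) = 3 ≥ 1, so the series converges in ℤ_19 to 1/(1 − a) = 1/(1 − 48013) = -1/48012. Expand this rational in ℤ_19: compute digits iteratively via d_i = x_i mod 19, x_{i+1} = (x_i − d_i)/19. The first 6 digits are (1, 0, 0, 7, 0, 0).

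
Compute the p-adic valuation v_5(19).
v_5(19) = 0

v_5(n) is the largest exponent k such that 5^k divides n. Factor out: 19 = 5^0 · 19. (Sign doesn't affect v_p.) So v_5(19) = 0.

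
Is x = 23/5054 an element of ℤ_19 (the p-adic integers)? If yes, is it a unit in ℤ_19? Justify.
x ∉ ℤ_19 (v_19(x) = -2 < 0)

ℤ_19 = {x ∈ ℚ_19 : v_19(x) ≥ 0} and ℤ_19^× = {x ∈ ℤ_19 : v_19(x) = 0}. Here v_19(23/5054) = v_19(num) − v_19(den) = -2; compare against these criteria.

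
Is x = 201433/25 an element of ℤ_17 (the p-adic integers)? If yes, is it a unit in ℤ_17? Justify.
x ∈ ℤ_17 but not a unit; v_17(x) = 3 > 0

ℤ_17 = {x ∈ ℚ_17 : v_17(x) ≥ 0} and ℤ_17^× = {x ∈ ℤ_17 : v_17(x) = 0}. Here v_17(201433/25) = v_17(num) − v_17(den) = 3; compare against these criteria.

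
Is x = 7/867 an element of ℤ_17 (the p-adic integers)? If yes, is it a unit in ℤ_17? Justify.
x ∉ ℤ_17 (v_17(x) = -2 < 0)

ℤ_17 = {x ∈ ℚ_17 : v_17(x) ≥ 0} and ℤ_17^× = {x ∈ ℤ_17 : v_17(x) = 0}. Here v_17(7/867) = v_17(num) − v_17(den) = -2; compare against these criteria.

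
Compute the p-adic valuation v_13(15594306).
v_13(15594306) = 5

v_13(n) is the largest exponent k such that 13^k divides n. Factor out: 15594306 = 13^5 · 42. (Sign doesn't affect v_p.) So v_13(15594306) = 5.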